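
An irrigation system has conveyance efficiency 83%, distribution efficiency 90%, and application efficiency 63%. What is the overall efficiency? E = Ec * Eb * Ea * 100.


Ec = 0.83, Eb = 0.9, Ea = 0.63
E = 0.83 * 0.9 * 0.63 * 100 = 47.0610%

47.0610 %


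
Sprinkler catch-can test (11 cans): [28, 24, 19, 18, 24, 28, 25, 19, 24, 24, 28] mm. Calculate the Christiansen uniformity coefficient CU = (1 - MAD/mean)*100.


mean = 23.727273 mm
MAD = 2.760331 mm
CU = (1 - 2.760331/23.727273)*100

88.3664 %


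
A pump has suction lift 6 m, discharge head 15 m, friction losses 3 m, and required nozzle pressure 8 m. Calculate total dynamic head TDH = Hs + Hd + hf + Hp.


TDH = Hs + Hd + hf + Hp = 6 + 15 + 3 + 8 = 32

32 m


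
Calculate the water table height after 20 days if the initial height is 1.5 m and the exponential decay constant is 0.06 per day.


m = m0 * exp(-k*t)
m = 1.5 * exp(-0.06 * 20)
m = 1.5 * exp(-1.2000)

0.4518 m


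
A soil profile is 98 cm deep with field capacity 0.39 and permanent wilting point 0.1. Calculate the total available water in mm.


AWC = (FC - PWP) * d * 10
AWC = (0.39 - 0.1) * 98 * 10
AWC = 0.2900 * 98 * 10

284.2000 mm


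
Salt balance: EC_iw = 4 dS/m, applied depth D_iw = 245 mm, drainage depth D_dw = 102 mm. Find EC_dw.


EC_dw = EC_iw * D_iw / D_dw
EC_dw = 4 * 245 / 102
EC_dw = 980 / 102

9.6078 dS/m


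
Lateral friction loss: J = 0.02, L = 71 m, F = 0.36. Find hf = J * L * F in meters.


hf = J * L * F = 0.02 * 71 * 0.36 = 0.5112 m

0.5112 m


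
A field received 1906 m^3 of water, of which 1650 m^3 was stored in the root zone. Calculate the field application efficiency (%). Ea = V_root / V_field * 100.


Ea = V_root / V_field * 100 = 1650 / 1906 * 100 = 86.5687%

86.5687 %


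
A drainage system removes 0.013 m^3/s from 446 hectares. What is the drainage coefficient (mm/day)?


DC = Q * 86400 / (A * 10000) * 1000
DC = 0.013 * 86400 / (446 * 10000) * 1000
DC = 1123200.0000 / 4460000

0.2518 mm/day


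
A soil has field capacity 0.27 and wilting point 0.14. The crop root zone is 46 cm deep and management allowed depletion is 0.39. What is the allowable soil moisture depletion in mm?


SMD = (FC - PWP) * d * MAD * 10
SMD = (0.27 - 0.14) * 46 * 0.39 * 10
SMD = 0.1300 * 46 * 0.39 * 10

23.3220 mm


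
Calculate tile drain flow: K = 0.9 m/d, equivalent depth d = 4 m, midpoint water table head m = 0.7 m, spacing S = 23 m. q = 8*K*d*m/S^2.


q = 8*K*d*m/S^2
q = 8*0.9*4*0.7/23^2
q = 20.1600 / 529

0.0381 m/d


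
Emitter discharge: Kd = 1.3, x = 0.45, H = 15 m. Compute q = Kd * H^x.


q = Kd * H^x = 1.3 * 15^0.45 = 1.3 * 3.382525

4.3973 L/h


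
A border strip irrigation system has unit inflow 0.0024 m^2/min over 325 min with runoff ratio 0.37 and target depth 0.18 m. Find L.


L = q*t/((1+r)*Z)
L = 0.0024*325/((1+0.37)*0.18)
L = 0.78/0.2466

3.1630 m


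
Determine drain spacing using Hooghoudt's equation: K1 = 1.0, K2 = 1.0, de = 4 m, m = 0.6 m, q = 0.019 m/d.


S^2 = 8*K2*de*m/q + 4*K1*m^2/q
S^2 = 8*1.0*4*0.6/0.019 + 4*1.0*0.6^2/0.019
S = sqrt(1086.3158)

32.9593 m


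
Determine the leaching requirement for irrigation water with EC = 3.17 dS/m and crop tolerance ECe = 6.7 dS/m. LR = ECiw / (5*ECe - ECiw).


LR = ECiw / (5*ECe - ECiw)
LR = 3.17 / (5*6.7 - 3.17)
LR = 3.17 / 30.3300

0.1045


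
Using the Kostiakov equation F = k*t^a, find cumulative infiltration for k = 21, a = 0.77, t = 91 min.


F = k * t^a = 21 * 91^0.77
F = 21 * 32.244962

677.1442 mm


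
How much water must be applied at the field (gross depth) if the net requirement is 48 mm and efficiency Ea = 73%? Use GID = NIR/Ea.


Ea = 73% = 0.73
GID = NIR / Ea = 48 / 0.73 = 65.7534 mm

65.7534 mm


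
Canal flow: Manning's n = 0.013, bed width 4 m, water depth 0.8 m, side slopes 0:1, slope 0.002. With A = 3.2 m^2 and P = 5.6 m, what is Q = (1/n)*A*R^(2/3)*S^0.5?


R = A/P = 3.2/5.6 = 0.571429
Q = (1/0.013) * 3.2 * 0.571429^(2/3) * 0.002^0.5

7.5805 m^3/s


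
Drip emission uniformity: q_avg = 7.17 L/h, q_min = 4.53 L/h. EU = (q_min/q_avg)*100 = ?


EU = (q_min/q_avg)*100 = (4.53/7.17)*100 = 63.1799%

63.1799 %


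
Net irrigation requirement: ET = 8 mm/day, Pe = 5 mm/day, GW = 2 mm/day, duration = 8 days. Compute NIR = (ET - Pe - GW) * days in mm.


Daily deficit = ET - Pe - GW = 8 - 5 - 2 = 1 mm/day
NIR = 1 * 8 = 8 mm

8.0000 mm


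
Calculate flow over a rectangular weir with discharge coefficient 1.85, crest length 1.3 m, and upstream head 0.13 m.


Q = C * L * H^(3/2) = 1.85 * 1.3 * 0.13^1.5 = 1.85 * 1.3 * 0.046872

0.1127 m^3/s


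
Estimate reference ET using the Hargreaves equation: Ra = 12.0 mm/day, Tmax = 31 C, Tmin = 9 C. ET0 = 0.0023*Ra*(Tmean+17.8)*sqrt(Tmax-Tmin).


Tmean = (Tmax + Tmin)/2 = (31 + 9)/2 = 20.0
ET0 = 0.0023 * 12.0 * (20.0 + 17.8) * sqrt(31 - 9)
ET0 = 0.0023 * 12.0 * 37.8 * 4.690416

4.8934 mm/day


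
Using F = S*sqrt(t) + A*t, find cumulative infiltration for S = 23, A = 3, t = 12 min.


F = S*sqrt(t) + A*t
F = 23*sqrt(12) + 3*12
F = 23*3.464102 + 36

115.6743 mm


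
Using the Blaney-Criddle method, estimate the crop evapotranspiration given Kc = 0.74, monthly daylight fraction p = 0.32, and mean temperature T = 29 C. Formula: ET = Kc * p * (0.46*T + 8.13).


ET = Kc * p * (0.46*T + 8.13)
ET = 0.74 * 0.32 * (0.46*29 + 8.13)
ET = 0.74 * 0.32 * 21.4700

5.0841 mm/day


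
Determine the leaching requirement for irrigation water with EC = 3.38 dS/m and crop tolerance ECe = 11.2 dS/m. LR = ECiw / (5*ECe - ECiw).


LR = ECiw / (5*ECe - ECiw)
LR = 3.38 / (5*11.2 - 3.38)
LR = 3.38 / 52.6200

0.0642


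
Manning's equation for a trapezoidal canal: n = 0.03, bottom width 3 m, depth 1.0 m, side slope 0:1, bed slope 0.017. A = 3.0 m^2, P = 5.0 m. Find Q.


R = A/P = 3.0/5.0 = 0.600000
Q = (1/0.03) * 3.0 * 0.600000^(2/3) * 0.017^0.5

9.2752 m^3/s


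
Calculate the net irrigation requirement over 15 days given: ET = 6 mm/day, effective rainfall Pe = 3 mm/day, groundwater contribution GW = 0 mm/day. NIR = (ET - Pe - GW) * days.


Daily deficit = ET - Pe - GW = 6 - 3 - 0 = 3 mm/day
NIR = 3 * 15 = 45 mm

45.0000 mm


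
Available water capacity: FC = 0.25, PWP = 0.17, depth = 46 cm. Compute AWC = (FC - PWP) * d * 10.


AWC = (FC - PWP) * d * 10
AWC = (0.25 - 0.17) * 46 * 10
AWC = 0.0800 * 46 * 10

36.8000 mm


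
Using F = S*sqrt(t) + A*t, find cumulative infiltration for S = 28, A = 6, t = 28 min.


F = S*sqrt(t) + A*t
F = 28*sqrt(28) + 6*28
F = 28*5.291503 + 168

316.1621 mm


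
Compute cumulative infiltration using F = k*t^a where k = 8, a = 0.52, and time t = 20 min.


F = k * t^a = 8 * 20^0.52
F = 8 * 4.748272

37.9862 mm


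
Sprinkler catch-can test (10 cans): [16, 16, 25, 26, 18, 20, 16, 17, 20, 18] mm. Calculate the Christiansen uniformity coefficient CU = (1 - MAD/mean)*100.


mean = 19.200000 mm
MAD = 2.840000 mm
CU = (1 - 2.840000/19.200000)*100

85.2083 %


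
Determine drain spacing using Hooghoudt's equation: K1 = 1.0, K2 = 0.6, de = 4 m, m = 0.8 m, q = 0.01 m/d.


S^2 = 8*K2*de*m/q + 4*K1*m^2/q
S^2 = 8*0.6*4*0.8/0.01 + 4*1.0*0.8^2/0.01
S = sqrt(1792.0000)

42.3320 m


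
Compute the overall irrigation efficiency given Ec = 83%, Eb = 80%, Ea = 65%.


Ec = 0.83, Eb = 0.8, Ea = 0.65
E = 0.83 * 0.8 * 0.65 * 100 = 43.1600%

43.1600 %


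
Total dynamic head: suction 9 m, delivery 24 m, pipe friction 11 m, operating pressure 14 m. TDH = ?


TDH = Hs + Hd + hf + Hp = 9 + 24 + 11 + 14 = 58

58 m


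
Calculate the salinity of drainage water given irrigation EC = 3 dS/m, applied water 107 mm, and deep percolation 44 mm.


EC_dw = EC_iw * D_iw / D_dw
EC_dw = 3 * 107 / 44
EC_dw = 321 / 44

7.2955 dS/m


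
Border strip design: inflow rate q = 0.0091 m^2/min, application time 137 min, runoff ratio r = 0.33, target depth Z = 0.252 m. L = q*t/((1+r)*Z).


L = q*t/((1+r)*Z)
L = 0.0091*137/((1+0.33)*0.252)
L = 1.2467/0.33516

3.7197 m


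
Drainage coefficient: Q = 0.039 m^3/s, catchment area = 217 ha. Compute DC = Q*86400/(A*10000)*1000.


DC = Q * 86400 / (A * 10000) * 1000
DC = 0.039 * 86400 / (217 * 10000) * 1000
DC = 3369600.0000 / 2170000

1.5528 mm/day


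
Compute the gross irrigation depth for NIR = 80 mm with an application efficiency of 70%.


Ea = 70% = 0.7
GID = NIR / Ea = 80 / 0.7 = 114.2857 mm

114.2857 mm


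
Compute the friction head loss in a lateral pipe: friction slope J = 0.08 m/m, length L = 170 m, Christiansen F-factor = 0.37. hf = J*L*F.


hf = J * L * F = 0.08 * 170 * 0.37 = 5.0320 m

5.0320 m


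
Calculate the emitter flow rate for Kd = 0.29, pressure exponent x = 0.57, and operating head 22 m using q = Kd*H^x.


q = Kd * H^x = 0.29 * 22^0.57 = 0.29 * 5.823458

1.6888 L/h


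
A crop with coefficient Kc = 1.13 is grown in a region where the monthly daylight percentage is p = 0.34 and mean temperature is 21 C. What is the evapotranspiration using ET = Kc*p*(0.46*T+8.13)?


ET = Kc * p * (0.46*T + 8.13)
ET = 1.13 * 0.34 * (0.46*21 + 8.13)
ET = 1.13 * 0.34 * 17.7900

6.8349 mm/day


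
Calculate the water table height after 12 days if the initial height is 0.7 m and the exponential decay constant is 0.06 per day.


m = m0 * exp(-k*t)
m = 0.7 * exp(-0.06 * 12)
m = 0.7 * exp(-0.7200)

0.3407 m


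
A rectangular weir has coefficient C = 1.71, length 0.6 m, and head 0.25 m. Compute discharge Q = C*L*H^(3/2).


Q = C * L * H^(3/2) = 1.71 * 0.6 * 0.25^1.5 = 1.71 * 0.6 * 0.125000

0.1283 m^3/s


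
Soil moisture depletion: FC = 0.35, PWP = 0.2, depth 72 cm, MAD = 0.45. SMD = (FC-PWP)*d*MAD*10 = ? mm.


SMD = (FC - PWP) * d * MAD * 10
SMD = (0.35 - 0.2) * 72 * 0.45 * 10
SMD = 0.1500 * 72 * 0.45 * 10

48.6000 mm


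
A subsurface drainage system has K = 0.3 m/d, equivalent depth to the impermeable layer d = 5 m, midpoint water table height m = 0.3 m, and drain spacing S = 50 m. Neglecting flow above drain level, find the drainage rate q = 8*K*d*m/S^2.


q = 8*K*d*m/S^2
q = 8*0.3*5*0.3/50^2
q = 3.6000 / 2500

0.0014 m/d


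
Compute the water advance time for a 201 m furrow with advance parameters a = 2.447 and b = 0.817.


t = (L/a)^(1/b)
t = (201/2.447)^(1/0.817)
t = 82.141398^(1/0.817)

220.4983 min


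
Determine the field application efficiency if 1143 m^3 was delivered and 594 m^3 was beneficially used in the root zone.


Ea = V_root / V_field * 100 = 594 / 1143 * 100 = 51.9685%

51.9685 %


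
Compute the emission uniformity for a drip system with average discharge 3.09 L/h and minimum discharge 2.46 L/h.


EU = (q_min/q_avg)*100 = (2.46/3.09)*100 = 79.6117%

79.6117 %


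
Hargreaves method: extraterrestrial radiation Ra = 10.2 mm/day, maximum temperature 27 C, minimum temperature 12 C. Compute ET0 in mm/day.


Tmean = (Tmax + Tmin)/2 = (27 + 12)/2 = 19.5
ET0 = 0.0023 * 10.2 * (19.5 + 17.8) * sqrt(27 - 12)
ET0 = 0.0023 * 10.2 * 37.3 * 3.872983

3.3891 mm/day


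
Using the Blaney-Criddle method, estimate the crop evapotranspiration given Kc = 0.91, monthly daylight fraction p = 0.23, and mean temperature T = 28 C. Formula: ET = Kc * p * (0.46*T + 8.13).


ET = Kc * p * (0.46*T + 8.13)
ET = 0.91 * 0.23 * (0.46*28 + 8.13)
ET = 0.91 * 0.23 * 21.0100

4.3974 mm/day


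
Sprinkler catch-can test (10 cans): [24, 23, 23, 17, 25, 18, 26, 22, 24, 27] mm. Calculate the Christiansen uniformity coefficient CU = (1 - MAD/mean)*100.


mean = 22.900000 mm
MAD = 2.340000 mm
CU = (1 - 2.340000/22.900000)*100

89.7817 %


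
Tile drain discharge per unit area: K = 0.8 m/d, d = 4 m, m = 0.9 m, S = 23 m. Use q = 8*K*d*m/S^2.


q = 8*K*d*m/S^2
q = 8*0.8*4*0.9/23^2
q = 23.0400 / 529

0.0436 m/d


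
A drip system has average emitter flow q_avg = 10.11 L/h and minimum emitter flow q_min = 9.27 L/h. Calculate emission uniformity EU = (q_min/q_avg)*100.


EU = (q_min/q_avg)*100 = (9.27/10.11)*100 = 91.6914%

91.6914 %


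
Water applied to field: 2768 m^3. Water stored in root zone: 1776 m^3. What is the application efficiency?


Ea = V_root / V_field * 100 = 1776 / 2768 * 100 = 64.1618%

64.1618 %


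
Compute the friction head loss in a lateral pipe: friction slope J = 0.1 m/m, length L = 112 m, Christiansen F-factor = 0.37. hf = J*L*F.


hf = J * L * F = 0.1 * 112 * 0.37 = 4.1440 m

4.1440 m


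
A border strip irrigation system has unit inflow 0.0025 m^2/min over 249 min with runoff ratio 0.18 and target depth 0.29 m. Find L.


L = q*t/((1+r)*Z)
L = 0.0025*249/((1+0.18)*0.29)
L = 0.6225/0.3422

1.8191 m


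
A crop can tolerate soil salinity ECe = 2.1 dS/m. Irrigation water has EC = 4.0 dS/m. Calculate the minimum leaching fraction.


LR = ECiw / (5*ECe - ECiw)
LR = 4.0 / (5*2.1 - 4.0)
LR = 4.0 / 6.5000

0.6154


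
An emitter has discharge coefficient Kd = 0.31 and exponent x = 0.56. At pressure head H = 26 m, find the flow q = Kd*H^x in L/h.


q = Kd * H^x = 0.31 * 26^0.56 = 0.31 * 6.199906

1.9220 L/h


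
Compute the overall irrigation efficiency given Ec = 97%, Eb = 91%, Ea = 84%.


Ec = 0.97, Eb = 0.91, Ea = 0.84
E = 0.97 * 0.91 * 0.84 * 100 = 74.1468%

74.1468 %


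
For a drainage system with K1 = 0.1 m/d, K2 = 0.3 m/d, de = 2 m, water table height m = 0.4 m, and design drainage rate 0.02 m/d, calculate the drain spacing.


S^2 = 8*K2*de*m/q + 4*K1*m^2/q
S^2 = 8*0.3*2*0.4/0.02 + 4*0.1*0.4^2/0.02
S = sqrt(99.2000)

9.9599 m


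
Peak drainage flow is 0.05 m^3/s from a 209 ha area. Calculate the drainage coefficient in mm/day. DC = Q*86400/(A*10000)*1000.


DC = Q * 86400 / (A * 10000) * 1000
DC = 0.05 * 86400 / (209 * 10000) * 1000
DC = 4320000.0000 / 2090000

2.0670 mm/day


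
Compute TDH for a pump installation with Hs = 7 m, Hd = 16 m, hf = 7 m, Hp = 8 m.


TDH = Hs + Hd + hf + Hp = 7 + 16 + 7 + 8 = 38

38 m


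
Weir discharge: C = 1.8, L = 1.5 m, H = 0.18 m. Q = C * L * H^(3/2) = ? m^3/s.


Q = C * L * H^(3/2) = 1.8 * 1.5 * 0.18^1.5 = 1.8 * 1.5 * 0.076368

0.2062 m^3/s


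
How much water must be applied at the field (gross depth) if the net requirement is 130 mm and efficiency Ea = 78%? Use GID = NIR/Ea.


Ea = 78% = 0.78
GID = NIR / Ea = 130 / 0.78 = 166.6667 mm

166.6667 mm


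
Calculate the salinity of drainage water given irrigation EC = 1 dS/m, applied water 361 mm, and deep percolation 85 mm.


EC_dw = EC_iw * D_iw / D_dw
EC_dw = 1 * 361 / 85
EC_dw = 361 / 85

4.2471 dS/m


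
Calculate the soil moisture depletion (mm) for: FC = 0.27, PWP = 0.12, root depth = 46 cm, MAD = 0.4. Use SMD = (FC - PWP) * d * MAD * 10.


SMD = (FC - PWP) * d * MAD * 10
SMD = (0.27 - 0.12) * 46 * 0.4 * 10
SMD = 0.1500 * 46 * 0.4 * 10

27.6000 mm


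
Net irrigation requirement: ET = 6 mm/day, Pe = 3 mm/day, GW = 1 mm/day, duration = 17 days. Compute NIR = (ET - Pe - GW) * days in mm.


Daily deficit = ET - Pe - GW = 6 - 3 - 1 = 2 mm/day
NIR = 2 * 17 = 34 mm

34.0000 mm


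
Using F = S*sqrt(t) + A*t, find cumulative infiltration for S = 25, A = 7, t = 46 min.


F = S*sqrt(t) + A*t
F = 25*sqrt(46) + 7*46
F = 25*6.782330 + 322

491.5582 mm


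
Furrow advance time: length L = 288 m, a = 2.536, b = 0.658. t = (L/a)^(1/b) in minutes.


t = (L/a)^(1/b)
t = (288/2.536)^(1/0.658)
t = 113.564669^(1/0.658)

1328.8317 min


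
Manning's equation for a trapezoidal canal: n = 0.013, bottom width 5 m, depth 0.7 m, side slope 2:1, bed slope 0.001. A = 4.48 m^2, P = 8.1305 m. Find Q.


R = A/P = 4.48/8.1305 = 0.551012
Q = (1/0.013) * 4.48 * 0.551012^(2/3) * 0.001^0.5

7.3245 m^3/s


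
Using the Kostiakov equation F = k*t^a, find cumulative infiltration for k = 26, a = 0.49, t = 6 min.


F = k * t^a = 26 * 6^0.49
F = 26 * 2.405992

62.5558 mm


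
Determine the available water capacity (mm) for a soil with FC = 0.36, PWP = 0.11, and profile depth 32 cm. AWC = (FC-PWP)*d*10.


AWC = (FC - PWP) * d * 10
AWC = (0.36 - 0.11) * 32 * 10
AWC = 0.2500 * 32 * 10

80.0000 mm


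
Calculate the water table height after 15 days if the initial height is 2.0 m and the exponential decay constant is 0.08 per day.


m = m0 * exp(-k*t)
m = 2.0 * exp(-0.08 * 15)
m = 2.0 * exp(-1.2000)

0.6024 m


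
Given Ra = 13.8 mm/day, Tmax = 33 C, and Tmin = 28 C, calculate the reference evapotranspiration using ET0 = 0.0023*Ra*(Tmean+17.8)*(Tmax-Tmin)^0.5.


Tmean = (Tmax + Tmin)/2 = (33 + 28)/2 = 30.5
ET0 = 0.0023 * 13.8 * (30.5 + 17.8) * sqrt(33 - 28)
ET0 = 0.0023 * 13.8 * 48.3 * 2.236068

3.4280 mm/day


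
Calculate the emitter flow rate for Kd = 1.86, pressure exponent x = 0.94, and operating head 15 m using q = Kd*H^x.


q = Kd * H^x = 1.86 * 15^0.94 = 1.86 * 12.750458

23.7159 L/h


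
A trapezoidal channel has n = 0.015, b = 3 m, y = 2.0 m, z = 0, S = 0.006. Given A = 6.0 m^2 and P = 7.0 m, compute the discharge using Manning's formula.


R = A/P = 6.0/7.0 = 0.857143
Q = (1/0.015) * 6.0 * 0.857143^(2/3) * 0.006^0.5

27.9579 m^3/s


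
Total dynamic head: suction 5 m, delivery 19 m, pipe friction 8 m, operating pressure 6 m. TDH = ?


TDH = Hs + Hd + hf + Hp = 5 + 19 + 8 + 6 = 38

38 m


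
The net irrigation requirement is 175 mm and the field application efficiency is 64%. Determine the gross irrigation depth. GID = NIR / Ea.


Ea = 64% = 0.64
GID = NIR / Ea = 175 / 0.64 = 273.4375 mm

273.4375 mm


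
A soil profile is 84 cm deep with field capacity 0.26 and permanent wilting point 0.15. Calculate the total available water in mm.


AWC = (FC - PWP) * d * 10
AWC = (0.26 - 0.15) * 84 * 10
AWC = 0.1100 * 84 * 10

92.4000 mm


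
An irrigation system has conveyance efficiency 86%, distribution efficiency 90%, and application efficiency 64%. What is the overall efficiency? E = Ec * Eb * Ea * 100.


Ec = 0.86, Eb = 0.9, Ea = 0.64
E = 0.86 * 0.9 * 0.64 * 100 = 49.5360%

49.5360 %


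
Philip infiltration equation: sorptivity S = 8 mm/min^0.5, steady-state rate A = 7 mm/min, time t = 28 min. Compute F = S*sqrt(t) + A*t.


F = S*sqrt(t) + A*t
F = 8*sqrt(28) + 7*28
F = 8*5.291503 + 196

238.3320 mm


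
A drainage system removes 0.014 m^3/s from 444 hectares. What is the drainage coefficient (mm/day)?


DC = Q * 86400 / (A * 10000) * 1000
DC = 0.014 * 86400 / (444 * 10000) * 1000
DC = 1209600.0000 / 4440000

0.2724 mm/day


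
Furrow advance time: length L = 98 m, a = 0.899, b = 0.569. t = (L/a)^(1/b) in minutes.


t = (L/a)^(1/b)
t = (98/0.899)^(1/0.569)
t = 109.010011^(1/0.569)

3808.7679 min


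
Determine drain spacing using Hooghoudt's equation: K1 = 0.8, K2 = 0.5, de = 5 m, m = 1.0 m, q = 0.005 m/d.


S^2 = 8*K2*de*m/q + 4*K1*m^2/q
S^2 = 8*0.5*5*1.0/0.005 + 4*0.8*1.0^2/0.005
S = sqrt(4640.0000)

68.1175 m


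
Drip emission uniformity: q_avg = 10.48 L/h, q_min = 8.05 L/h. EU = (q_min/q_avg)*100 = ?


EU = (q_min/q_avg)*100 = (8.05/10.48)*100 = 76.8130%

76.8130 %


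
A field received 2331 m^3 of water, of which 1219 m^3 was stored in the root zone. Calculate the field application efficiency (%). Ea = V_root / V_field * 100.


Ea = V_root / V_field * 100 = 1219 / 2331 * 100 = 52.2952%

52.2952 %


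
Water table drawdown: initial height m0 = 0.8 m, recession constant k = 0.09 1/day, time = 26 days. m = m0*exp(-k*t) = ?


m = m0 * exp(-k*t)
m = 0.8 * exp(-0.09 * 26)
m = 0.8 * exp(-2.3400)

0.0771 m


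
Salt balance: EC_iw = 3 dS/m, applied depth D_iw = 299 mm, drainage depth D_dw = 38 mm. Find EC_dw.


EC_dw = EC_iw * D_iw / D_dw
EC_dw = 3 * 299 / 38
EC_dw = 897 / 38

23.6053 dS/m


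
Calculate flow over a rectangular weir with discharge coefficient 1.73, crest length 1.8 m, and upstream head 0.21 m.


Q = C * L * H^(3/2) = 1.73 * 1.8 * 0.21^1.5 = 1.73 * 1.8 * 0.096234

0.2997 m^3/s


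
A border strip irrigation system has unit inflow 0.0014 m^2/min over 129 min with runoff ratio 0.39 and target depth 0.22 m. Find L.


L = q*t/((1+r)*Z)
L = 0.0014*129/((1+0.39)*0.22)
L = 0.1806/0.3058

0.5906 m


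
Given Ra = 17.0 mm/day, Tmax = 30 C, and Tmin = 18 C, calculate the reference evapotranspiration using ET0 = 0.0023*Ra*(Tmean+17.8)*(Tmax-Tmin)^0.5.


Tmean = (Tmax + Tmin)/2 = (30 + 18)/2 = 24.0
ET0 = 0.0023 * 17.0 * (24.0 + 17.8) * sqrt(30 - 18)
ET0 = 0.0023 * 17.0 * 41.8 * 3.464102

5.6617 mm/day


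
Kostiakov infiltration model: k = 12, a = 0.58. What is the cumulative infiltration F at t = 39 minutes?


F = k * t^a = 12 * 39^0.58
F = 12 * 8.371774

100.4613 mm


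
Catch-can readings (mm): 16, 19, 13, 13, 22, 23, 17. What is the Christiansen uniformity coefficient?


mean = 17.571429 mm
MAD = 3.224490 mm
CU = (1 - 3.224490/17.571429)*100

81.6492 %


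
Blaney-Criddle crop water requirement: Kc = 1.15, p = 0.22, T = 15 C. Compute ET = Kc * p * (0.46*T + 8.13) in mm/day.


ET = Kc * p * (0.46*T + 8.13)
ET = 1.15 * 0.22 * (0.46*15 + 8.13)
ET = 1.15 * 0.22 * 15.0300

3.8026 mm/day


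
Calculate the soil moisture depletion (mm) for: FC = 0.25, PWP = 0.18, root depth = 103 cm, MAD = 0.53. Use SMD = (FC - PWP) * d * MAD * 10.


SMD = (FC - PWP) * d * MAD * 10
SMD = (0.25 - 0.18) * 103 * 0.53 * 10
SMD = 0.0700 * 103 * 0.53 * 10

38.2130 mm


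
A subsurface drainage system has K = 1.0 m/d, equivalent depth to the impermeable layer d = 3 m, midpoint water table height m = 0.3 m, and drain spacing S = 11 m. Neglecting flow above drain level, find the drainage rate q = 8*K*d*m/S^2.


q = 8*K*d*m/S^2
q = 8*1.0*3*0.3/11^2
q = 7.2000 / 121

0.0595 m/d


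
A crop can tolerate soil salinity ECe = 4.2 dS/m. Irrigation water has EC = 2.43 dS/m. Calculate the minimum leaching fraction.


LR = ECiw / (5*ECe - ECiw)
LR = 2.43 / (5*4.2 - 2.43)
LR = 2.43 / 18.5700

0.1309


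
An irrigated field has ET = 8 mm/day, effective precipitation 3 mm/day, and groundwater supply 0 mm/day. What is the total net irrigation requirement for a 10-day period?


Daily deficit = ET - Pe - GW = 8 - 3 - 0 = 5 mm/day
NIR = 5 * 10 = 50 mm

50.0000 mm


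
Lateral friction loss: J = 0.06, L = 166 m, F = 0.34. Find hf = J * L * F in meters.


hf = J * L * F = 0.06 * 166 * 0.34 = 3.3864 m

3.3864 m


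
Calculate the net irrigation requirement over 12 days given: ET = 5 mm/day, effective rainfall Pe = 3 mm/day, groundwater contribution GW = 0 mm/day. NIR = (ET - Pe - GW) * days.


Daily deficit = ET - Pe - GW = 5 - 3 - 0 = 2 mm/day
NIR = 2 * 12 = 24 mm

24.0000 mm


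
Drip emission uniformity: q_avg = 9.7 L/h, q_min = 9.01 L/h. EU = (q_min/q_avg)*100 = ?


EU = (q_min/q_avg)*100 = (9.01/9.7)*100 = 92.8866%

92.8866 %


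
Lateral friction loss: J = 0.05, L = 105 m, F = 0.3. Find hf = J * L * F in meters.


hf = J * L * F = 0.05 * 105 * 0.3 = 1.5750 m

1.5750 m


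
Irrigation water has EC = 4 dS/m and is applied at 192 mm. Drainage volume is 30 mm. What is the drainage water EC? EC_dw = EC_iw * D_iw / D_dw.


EC_dw = EC_iw * D_iw / D_dw
EC_dw = 4 * 192 / 30
EC_dw = 768 / 30

25.6000 dS/m


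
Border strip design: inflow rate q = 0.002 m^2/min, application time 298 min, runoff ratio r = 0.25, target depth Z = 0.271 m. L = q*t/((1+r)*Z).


L = q*t/((1+r)*Z)
L = 0.002*298/((1+0.25)*0.271)
L = 0.596/0.33875

1.7594 m


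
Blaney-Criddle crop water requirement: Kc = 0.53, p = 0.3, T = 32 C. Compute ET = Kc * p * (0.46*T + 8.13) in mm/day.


ET = Kc * p * (0.46*T + 8.13)
ET = 0.53 * 0.3 * (0.46*32 + 8.13)
ET = 0.53 * 0.3 * 22.8500

3.6332 mm/day


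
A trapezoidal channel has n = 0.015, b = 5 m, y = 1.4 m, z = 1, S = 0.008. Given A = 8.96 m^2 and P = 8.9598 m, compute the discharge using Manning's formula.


R = A/P = 8.96/8.9598 = 1.000022
Q = (1/0.015) * 8.96 * 1.000022^(2/3) * 0.008^0.5

53.4279 m^3/s


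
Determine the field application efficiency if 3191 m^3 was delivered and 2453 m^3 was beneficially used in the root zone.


Ea = V_root / V_field * 100 = 2453 / 3191 * 100 = 76.8725%

76.8725 %


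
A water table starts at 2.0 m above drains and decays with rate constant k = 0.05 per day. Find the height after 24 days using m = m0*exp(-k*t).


m = m0 * exp(-k*t)
m = 2.0 * exp(-0.05 * 24)
m = 2.0 * exp(-1.2000)

0.6024 m


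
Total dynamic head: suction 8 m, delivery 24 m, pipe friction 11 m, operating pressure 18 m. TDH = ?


TDH = Hs + Hd + hf + Hp = 8 + 24 + 11 + 18 = 61

61 m


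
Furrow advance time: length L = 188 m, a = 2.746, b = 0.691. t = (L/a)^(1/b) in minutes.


t = (L/a)^(1/b)
t = (188/2.746)^(1/0.691)
t = 68.463219^(1/0.691)

453.1411 min


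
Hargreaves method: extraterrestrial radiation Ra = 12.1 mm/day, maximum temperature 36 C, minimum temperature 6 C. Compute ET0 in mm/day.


Tmean = (Tmax + Tmin)/2 = (36 + 6)/2 = 21.0
ET0 = 0.0023 * 12.1 * (21.0 + 17.8) * sqrt(36 - 6)
ET0 = 0.0023 * 12.1 * 38.8 * 5.477226

5.9143 mm/day


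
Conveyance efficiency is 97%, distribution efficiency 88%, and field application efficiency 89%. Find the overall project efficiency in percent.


Ec = 0.97, Eb = 0.88, Ea = 0.89
E = 0.97 * 0.88 * 0.89 * 100 = 75.9704%

75.9704 %


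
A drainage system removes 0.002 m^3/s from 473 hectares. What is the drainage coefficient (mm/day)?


DC = Q * 86400 / (A * 10000) * 1000
DC = 0.002 * 86400 / (473 * 10000) * 1000
DC = 172800.0000 / 4730000

0.0365 mm/day


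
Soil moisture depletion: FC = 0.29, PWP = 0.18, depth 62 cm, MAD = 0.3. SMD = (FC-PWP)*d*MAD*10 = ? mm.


SMD = (FC - PWP) * d * MAD * 10
SMD = (0.29 - 0.18) * 62 * 0.3 * 10
SMD = 0.1100 * 62 * 0.3 * 10

20.4600 mm


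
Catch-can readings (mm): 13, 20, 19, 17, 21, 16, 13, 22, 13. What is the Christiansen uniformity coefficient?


mean = 17.111111 mm
MAD = 3.012346 mm
CU = (1 - 3.012346/17.111111)*100

82.3954 %


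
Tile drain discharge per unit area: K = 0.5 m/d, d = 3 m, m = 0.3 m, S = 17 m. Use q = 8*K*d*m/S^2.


q = 8*K*d*m/S^2
q = 8*0.5*3*0.3/17^2
q = 3.6000 / 289

0.0125 m/d


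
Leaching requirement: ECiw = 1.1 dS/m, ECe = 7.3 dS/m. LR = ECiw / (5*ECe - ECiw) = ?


LR = ECiw / (5*ECe - ECiw)
LR = 1.1 / (5*7.3 - 1.1)
LR = 1.1 / 35.4000

0.0311


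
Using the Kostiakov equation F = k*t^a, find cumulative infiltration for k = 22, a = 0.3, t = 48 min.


F = k * t^a = 22 * 48^0.3
F = 22 * 3.194276

70.2741 mm


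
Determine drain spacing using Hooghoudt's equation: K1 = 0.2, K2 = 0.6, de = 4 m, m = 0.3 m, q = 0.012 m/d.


S^2 = 8*K2*de*m/q + 4*K1*m^2/q
S^2 = 8*0.6*4*0.3/0.012 + 4*0.2*0.3^2/0.012
S = sqrt(486.0000)

22.0454 m


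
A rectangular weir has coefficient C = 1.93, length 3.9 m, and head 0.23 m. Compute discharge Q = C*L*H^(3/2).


Q = C * L * H^(3/2) = 1.93 * 3.9 * 0.23^1.5 = 1.93 * 3.9 * 0.110304

0.8303 m^3/s


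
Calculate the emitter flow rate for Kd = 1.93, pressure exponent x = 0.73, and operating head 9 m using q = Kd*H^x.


q = Kd * H^x = 1.93 * 9^0.73 = 1.93 * 4.972755

9.5974 L/h


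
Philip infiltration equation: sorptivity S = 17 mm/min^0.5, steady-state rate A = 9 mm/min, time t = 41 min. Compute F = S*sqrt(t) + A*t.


F = S*sqrt(t) + A*t
F = 17*sqrt(41) + 9*41
F = 17*6.403124 + 369

477.8531 mm


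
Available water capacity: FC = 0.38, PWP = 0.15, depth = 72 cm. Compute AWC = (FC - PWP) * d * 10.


AWC = (FC - PWP) * d * 10
AWC = (0.38 - 0.15) * 72 * 10
AWC = 0.2300 * 72 * 10

165.6000 mm


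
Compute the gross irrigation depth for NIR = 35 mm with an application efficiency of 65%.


Ea = 65% = 0.65
GID = NIR / Ea = 35 / 0.65 = 53.8462 mm

53.8462 mm


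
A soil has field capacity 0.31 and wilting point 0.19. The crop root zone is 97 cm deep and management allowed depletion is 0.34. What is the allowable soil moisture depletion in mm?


SMD = (FC - PWP) * d * MAD * 10
SMD = (0.31 - 0.19) * 97 * 0.34 * 10
SMD = 0.1200 * 97 * 0.34 * 10

39.5760 mm


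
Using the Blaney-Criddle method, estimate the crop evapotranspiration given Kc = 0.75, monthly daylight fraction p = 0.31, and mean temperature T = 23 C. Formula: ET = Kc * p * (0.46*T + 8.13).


ET = Kc * p * (0.46*T + 8.13)
ET = 0.75 * 0.31 * (0.46*23 + 8.13)
ET = 0.75 * 0.31 * 18.7100

4.3501 mm/day


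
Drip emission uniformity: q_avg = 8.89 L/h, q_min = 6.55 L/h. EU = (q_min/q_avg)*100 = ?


EU = (q_min/q_avg)*100 = (6.55/8.89)*100 = 73.6783%

73.6783 %


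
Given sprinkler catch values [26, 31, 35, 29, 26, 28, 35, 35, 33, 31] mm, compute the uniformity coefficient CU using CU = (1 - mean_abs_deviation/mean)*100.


mean = 30.900000 mm
MAD = 2.920000 mm
CU = (1 - 2.920000/30.900000)*100

90.5502 %


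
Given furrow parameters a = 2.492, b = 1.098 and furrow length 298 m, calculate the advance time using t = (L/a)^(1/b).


t = (L/a)^(1/b)
t = (298/2.492)^(1/1.098)
t = 119.582665^(1/1.098)

78.0243 min


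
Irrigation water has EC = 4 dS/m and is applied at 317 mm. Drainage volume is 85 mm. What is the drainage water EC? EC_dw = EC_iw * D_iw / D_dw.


EC_dw = EC_iw * D_iw / D_dw
EC_dw = 4 * 317 / 85
EC_dw = 1268 / 85

14.9176 dS/m


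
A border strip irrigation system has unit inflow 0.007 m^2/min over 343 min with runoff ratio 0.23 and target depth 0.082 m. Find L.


L = q*t/((1+r)*Z)
L = 0.007*343/((1+0.23)*0.082)
L = 2.401/0.10086

23.8053 m


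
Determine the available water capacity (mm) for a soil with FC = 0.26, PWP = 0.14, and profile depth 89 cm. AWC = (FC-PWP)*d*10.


AWC = (FC - PWP) * d * 10
AWC = (0.26 - 0.14) * 89 * 10
AWC = 0.1200 * 89 * 10

106.8000 mm


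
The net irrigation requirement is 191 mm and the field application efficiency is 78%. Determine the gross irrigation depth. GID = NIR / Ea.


Ea = 78% = 0.78
GID = NIR / Ea = 191 / 0.78 = 244.8718 mm

244.8718 mm


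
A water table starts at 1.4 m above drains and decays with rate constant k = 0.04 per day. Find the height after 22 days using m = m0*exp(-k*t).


m = m0 * exp(-k*t)
m = 1.4 * exp(-0.04 * 22)
m = 1.4 * exp(-0.8800)

0.5807 m


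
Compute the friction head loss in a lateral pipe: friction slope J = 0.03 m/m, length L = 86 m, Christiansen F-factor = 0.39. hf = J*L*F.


hf = J * L * F = 0.03 * 86 * 0.39 = 1.0062 m

1.0062 m


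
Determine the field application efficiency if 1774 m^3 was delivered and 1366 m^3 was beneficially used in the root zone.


Ea = V_root / V_field * 100 = 1366 / 1774 * 100 = 77.0011%

77.0011 %


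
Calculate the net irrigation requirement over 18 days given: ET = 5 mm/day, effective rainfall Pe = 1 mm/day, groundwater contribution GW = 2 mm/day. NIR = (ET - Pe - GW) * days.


Daily deficit = ET - Pe - GW = 5 - 1 - 2 = 2 mm/day
NIR = 2 * 18 = 36 mm

36.0000 mm


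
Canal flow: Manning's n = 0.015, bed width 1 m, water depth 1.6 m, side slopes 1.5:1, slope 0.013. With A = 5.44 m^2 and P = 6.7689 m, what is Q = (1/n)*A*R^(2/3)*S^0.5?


R = A/P = 5.44/6.7689 = 0.803676
Q = (1/0.015) * 5.44 * 0.803676^(2/3) * 0.013^0.5

35.7437 m^3/s


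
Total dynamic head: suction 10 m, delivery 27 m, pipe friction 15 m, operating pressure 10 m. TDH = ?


TDH = Hs + Hd + hf + Hp = 10 + 27 + 15 + 10 = 62

62 m


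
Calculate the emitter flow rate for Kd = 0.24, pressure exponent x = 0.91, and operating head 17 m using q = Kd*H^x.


q = Kd * H^x = 0.24 * 17^0.91 = 0.24 * 13.173723

3.1617 L/h


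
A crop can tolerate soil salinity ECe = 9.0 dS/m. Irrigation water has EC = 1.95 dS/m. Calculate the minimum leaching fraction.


LR = ECiw / (5*ECe - ECiw)
LR = 1.95 / (5*9.0 - 1.95)
LR = 1.95 / 43.0500

0.0453


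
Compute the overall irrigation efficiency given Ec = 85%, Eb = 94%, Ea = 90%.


Ec = 0.85, Eb = 0.94, Ea = 0.9
E = 0.85 * 0.94 * 0.9 * 100 = 71.9100%

71.9100 %


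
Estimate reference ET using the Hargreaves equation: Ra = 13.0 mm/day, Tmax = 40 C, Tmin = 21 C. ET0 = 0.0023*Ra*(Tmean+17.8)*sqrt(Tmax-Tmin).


Tmean = (Tmax + Tmin)/2 = (40 + 21)/2 = 30.5
ET0 = 0.0023 * 13.0 * (30.5 + 17.8) * sqrt(40 - 21)
ET0 = 0.0023 * 13.0 * 48.3 * 4.358899

6.2950 mm/day


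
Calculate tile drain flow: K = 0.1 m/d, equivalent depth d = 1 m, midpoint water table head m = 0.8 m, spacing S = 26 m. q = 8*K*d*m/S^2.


q = 8*K*d*m/S^2
q = 8*0.1*1*0.8/26^2
q = 0.6400 / 676

9.4675e-04 m/d


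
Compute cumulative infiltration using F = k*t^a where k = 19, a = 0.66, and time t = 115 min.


F = k * t^a = 19 * 115^0.66
F = 19 * 22.911872

435.3256 mm


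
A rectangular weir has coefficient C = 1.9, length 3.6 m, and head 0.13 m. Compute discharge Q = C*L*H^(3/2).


Q = C * L * H^(3/2) = 1.9 * 3.6 * 0.13^1.5 = 1.9 * 3.6 * 0.046872

0.3206 m^3/s


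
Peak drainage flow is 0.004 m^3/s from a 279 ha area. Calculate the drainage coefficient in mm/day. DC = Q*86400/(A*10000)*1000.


DC = Q * 86400 / (A * 10000) * 1000
DC = 0.004 * 86400 / (279 * 10000) * 1000
DC = 345600.0000 / 2790000

0.1239 mm/day


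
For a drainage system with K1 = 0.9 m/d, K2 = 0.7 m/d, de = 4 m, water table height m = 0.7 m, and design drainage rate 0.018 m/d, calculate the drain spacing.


S^2 = 8*K2*de*m/q + 4*K1*m^2/q
S^2 = 8*0.7*4*0.7/0.018 + 4*0.9*0.7^2/0.018
S = sqrt(969.1111)

31.1305 m


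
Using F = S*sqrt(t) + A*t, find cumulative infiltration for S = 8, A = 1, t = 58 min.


F = S*sqrt(t) + A*t
F = 8*sqrt(58) + 1*58
F = 8*7.615773 + 58

118.9262 mm


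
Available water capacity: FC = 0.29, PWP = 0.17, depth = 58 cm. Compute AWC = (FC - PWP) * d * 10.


AWC = (FC - PWP) * d * 10
AWC = (0.29 - 0.17) * 58 * 10
AWC = 0.1200 * 58 * 10

69.6000 mm


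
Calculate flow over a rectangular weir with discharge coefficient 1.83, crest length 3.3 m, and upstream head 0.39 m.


Q = C * L * H^(3/2) = 1.83 * 3.3 * 0.39^1.5 = 1.83 * 3.3 * 0.243555

1.4708 m^3/s


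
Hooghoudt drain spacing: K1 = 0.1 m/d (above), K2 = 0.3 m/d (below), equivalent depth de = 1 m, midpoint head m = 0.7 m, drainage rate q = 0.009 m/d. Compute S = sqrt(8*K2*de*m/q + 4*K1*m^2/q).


S^2 = 8*K2*de*m/q + 4*K1*m^2/q
S^2 = 8*0.3*1*0.7/0.009 + 4*0.1*0.7^2/0.009
S = sqrt(208.4444)

14.4376 m


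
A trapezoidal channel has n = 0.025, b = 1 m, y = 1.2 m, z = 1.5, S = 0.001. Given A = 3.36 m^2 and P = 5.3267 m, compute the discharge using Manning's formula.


R = A/P = 3.36/5.3267 = 0.630785
Q = (1/0.025) * 3.36 * 0.630785^(2/3) * 0.001^0.5

3.1260 m^3/s


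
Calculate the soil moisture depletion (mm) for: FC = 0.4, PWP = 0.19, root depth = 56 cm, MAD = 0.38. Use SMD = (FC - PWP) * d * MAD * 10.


SMD = (FC - PWP) * d * MAD * 10
SMD = (0.4 - 0.19) * 56 * 0.38 * 10
SMD = 0.2100 * 56 * 0.38 * 10

44.6880 mm


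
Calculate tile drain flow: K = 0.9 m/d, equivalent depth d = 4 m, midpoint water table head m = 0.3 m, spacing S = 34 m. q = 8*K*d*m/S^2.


q = 8*K*d*m/S^2
q = 8*0.9*4*0.3/34^2
q = 8.6400 / 1156

0.0075 m/d


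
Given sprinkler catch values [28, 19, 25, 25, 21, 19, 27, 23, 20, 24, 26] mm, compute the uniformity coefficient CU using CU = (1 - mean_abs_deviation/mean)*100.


mean = 23.363636 mm
MAD = 2.694215 mm
CU = (1 - 2.694215/23.363636)*100

88.4683 %


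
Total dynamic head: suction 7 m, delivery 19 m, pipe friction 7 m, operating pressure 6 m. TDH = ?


TDH = Hs + Hd + hf + Hp = 7 + 19 + 7 + 6 = 39

39 m


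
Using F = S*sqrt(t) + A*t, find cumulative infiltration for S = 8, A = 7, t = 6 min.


F = S*sqrt(t) + A*t
F = 8*sqrt(6) + 7*6
F = 8*2.449490 + 42

61.5959 mm


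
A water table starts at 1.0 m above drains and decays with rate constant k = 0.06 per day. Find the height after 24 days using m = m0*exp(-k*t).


m = m0 * exp(-k*t)
m = 1.0 * exp(-0.06 * 24)
m = 1.0 * exp(-1.4400)

0.2369 m


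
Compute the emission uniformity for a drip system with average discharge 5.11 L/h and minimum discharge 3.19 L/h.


EU = (q_min/q_avg)*100 = (3.19/5.11)*100 = 62.4266%

62.4266 %


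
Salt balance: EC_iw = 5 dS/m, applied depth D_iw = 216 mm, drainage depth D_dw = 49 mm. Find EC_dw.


EC_dw = EC_iw * D_iw / D_dw
EC_dw = 5 * 216 / 49
EC_dw = 1080 / 49

22.0408 dS/m


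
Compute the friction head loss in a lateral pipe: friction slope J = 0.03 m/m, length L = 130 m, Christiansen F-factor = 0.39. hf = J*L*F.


hf = J * L * F = 0.03 * 130 * 0.39 = 1.5210 m

1.5210 m


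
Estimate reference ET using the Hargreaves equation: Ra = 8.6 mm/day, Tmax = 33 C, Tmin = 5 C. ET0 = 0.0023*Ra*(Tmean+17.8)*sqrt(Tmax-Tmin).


Tmean = (Tmax + Tmin)/2 = (33 + 5)/2 = 19.0
ET0 = 0.0023 * 8.6 * (19.0 + 17.8) * sqrt(33 - 5)
ET0 = 0.0023 * 8.6 * 36.8 * 5.291503

3.8517 mm/day


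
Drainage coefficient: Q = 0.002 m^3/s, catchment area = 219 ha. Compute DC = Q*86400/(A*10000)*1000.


DC = Q * 86400 / (A * 10000) * 1000
DC = 0.002 * 86400 / (219 * 10000) * 1000
DC = 172800.0000 / 2190000

0.0789 mm/day


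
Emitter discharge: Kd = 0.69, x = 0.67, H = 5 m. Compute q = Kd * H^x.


q = Kd * H^x = 0.69 * 5^0.67 = 0.69 * 2.939747

2.0284 L/h


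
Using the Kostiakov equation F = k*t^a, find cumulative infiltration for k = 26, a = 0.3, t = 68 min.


F = k * t^a = 26 * 68^0.3
F = 26 * 3.546114

92.1990 mm


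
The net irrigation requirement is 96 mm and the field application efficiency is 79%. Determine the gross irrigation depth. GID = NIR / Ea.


Ea = 79% = 0.79
GID = NIR / Ea = 96 / 0.79 = 121.5190 mm

121.5190 mm


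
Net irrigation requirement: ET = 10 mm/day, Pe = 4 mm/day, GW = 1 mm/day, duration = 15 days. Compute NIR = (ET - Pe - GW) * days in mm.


Daily deficit = ET - Pe - GW = 10 - 4 - 1 = 5 mm/day
NIR = 5 * 15 = 75 mm

75.0000 mm


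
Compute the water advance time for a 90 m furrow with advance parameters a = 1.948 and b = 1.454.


t = (L/a)^(1/b)
t = (90/1.948)^(1/1.454)
t = 46.201232^(1/1.454)

13.9598 min


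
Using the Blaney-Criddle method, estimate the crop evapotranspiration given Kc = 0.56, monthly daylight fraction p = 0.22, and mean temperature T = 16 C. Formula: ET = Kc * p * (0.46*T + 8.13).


ET = Kc * p * (0.46*T + 8.13)
ET = 0.56 * 0.22 * (0.46*16 + 8.13)
ET = 0.56 * 0.22 * 15.4900

1.9084 mm/day


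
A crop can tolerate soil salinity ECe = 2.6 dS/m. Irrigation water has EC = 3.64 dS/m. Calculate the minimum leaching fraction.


LR = ECiw / (5*ECe - ECiw)
LR = 3.64 / (5*2.6 - 3.64)
LR = 3.64 / 9.3600

0.3889


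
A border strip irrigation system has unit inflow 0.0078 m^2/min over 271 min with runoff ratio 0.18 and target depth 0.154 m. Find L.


L = q*t/((1+r)*Z)
L = 0.0078*271/((1+0.18)*0.154)
L = 2.1138/0.18172

11.6322 m


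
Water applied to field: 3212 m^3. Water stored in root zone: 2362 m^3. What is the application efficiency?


Ea = V_root / V_field * 100 = 2362 / 3212 * 100 = 73.5367%

73.5367 %


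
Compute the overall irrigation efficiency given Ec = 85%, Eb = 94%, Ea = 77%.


Ec = 0.85, Eb = 0.94, Ea = 0.77
E = 0.85 * 0.94 * 0.77 * 100 = 61.5230%

61.5230 %


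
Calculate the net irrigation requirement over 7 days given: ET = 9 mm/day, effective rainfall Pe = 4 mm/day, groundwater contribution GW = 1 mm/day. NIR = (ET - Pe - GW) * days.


Daily deficit = ET - Pe - GW = 9 - 4 - 1 = 4 mm/day
NIR = 4 * 7 = 28 mm

28.0000 mm


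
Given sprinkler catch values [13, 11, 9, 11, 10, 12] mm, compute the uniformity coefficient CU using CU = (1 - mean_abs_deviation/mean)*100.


mean = 11.000000 mm
MAD = 1.000000 mm
CU = (1 - 1.000000/11.000000)*100

90.9091 %


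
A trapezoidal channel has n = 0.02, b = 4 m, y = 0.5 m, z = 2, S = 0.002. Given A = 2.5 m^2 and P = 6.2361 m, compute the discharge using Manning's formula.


R = A/P = 2.5/6.2361 = 0.400892
Q = (1/0.02) * 2.5 * 0.400892^(2/3) * 0.002^0.5

3.0393 m^3/s


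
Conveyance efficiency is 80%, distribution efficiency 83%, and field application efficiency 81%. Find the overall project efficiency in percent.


Ec = 0.8, Eb = 0.83, Ea = 0.81
E = 0.8 * 0.83 * 0.81 * 100 = 53.7840%

53.7840 %
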